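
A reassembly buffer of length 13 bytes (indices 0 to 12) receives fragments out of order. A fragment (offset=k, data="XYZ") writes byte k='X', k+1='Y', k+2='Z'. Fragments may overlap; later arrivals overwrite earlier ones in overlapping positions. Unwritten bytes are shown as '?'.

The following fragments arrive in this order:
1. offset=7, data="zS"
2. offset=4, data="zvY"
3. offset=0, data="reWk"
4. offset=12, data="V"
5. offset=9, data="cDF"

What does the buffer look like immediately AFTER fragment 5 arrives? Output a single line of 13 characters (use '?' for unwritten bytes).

Fragment 1: offset=7 data="zS" -> buffer=???????zS????
Fragment 2: offset=4 data="zvY" -> buffer=????zvYzS????
Fragment 3: offset=0 data="reWk" -> buffer=reWkzvYzS????
Fragment 4: offset=12 data="V" -> buffer=reWkzvYzS???V
Fragment 5: offset=9 data="cDF" -> buffer=reWkzvYzScDFV

Answer: reWkzvYzScDFV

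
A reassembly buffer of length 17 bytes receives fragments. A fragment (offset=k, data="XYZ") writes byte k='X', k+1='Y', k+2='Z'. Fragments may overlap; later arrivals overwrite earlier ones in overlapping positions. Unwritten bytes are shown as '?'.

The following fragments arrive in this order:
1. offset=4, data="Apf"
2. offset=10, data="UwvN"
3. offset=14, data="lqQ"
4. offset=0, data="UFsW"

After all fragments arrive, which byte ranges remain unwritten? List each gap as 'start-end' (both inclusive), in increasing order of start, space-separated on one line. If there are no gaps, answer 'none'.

Fragment 1: offset=4 len=3
Fragment 2: offset=10 len=4
Fragment 3: offset=14 len=3
Fragment 4: offset=0 len=4
Gaps: 7-9

Answer: 7-9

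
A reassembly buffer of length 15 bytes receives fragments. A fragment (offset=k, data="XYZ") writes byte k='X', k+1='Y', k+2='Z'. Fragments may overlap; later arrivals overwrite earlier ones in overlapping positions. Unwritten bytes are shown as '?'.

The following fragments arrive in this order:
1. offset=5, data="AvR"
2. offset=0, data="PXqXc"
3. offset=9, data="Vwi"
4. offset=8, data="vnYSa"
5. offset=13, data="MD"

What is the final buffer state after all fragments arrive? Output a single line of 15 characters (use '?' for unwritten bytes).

Answer: PXqXcAvRvnYSaMD

Derivation:
Fragment 1: offset=5 data="AvR" -> buffer=?????AvR???????
Fragment 2: offset=0 data="PXqXc" -> buffer=PXqXcAvR???????
Fragment 3: offset=9 data="Vwi" -> buffer=PXqXcAvR?Vwi???
Fragment 4: offset=8 data="vnYSa" -> buffer=PXqXcAvRvnYSa??
Fragment 5: offset=13 data="MD" -> buffer=PXqXcAvRvnYSaMD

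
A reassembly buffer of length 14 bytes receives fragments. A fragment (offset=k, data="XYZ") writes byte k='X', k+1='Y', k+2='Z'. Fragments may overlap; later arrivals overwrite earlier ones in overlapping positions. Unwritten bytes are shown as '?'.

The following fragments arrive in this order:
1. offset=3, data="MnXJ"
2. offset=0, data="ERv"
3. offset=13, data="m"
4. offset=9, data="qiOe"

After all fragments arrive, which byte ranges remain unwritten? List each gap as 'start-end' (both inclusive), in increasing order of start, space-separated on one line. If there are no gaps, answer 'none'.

Fragment 1: offset=3 len=4
Fragment 2: offset=0 len=3
Fragment 3: offset=13 len=1
Fragment 4: offset=9 len=4
Gaps: 7-8

Answer: 7-8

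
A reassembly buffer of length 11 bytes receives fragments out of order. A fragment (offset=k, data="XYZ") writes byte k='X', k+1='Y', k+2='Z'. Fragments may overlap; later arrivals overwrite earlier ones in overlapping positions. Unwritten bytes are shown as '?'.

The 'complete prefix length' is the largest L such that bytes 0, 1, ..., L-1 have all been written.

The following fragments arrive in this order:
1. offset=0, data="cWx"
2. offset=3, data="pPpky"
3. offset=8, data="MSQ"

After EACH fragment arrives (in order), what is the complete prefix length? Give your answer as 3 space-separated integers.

Answer: 3 8 11

Derivation:
Fragment 1: offset=0 data="cWx" -> buffer=cWx???????? -> prefix_len=3
Fragment 2: offset=3 data="pPpky" -> buffer=cWxpPpky??? -> prefix_len=8
Fragment 3: offset=8 data="MSQ" -> buffer=cWxpPpkyMSQ -> prefix_len=11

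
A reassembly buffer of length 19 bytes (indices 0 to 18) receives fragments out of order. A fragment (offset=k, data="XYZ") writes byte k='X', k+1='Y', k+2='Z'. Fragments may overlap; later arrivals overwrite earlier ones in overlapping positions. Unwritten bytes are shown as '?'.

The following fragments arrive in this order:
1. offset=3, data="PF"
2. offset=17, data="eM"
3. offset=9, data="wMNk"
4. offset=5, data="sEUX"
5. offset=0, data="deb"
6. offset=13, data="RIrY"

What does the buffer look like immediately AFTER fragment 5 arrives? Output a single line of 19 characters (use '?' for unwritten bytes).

Fragment 1: offset=3 data="PF" -> buffer=???PF??????????????
Fragment 2: offset=17 data="eM" -> buffer=???PF????????????eM
Fragment 3: offset=9 data="wMNk" -> buffer=???PF????wMNk????eM
Fragment 4: offset=5 data="sEUX" -> buffer=???PFsEUXwMNk????eM
Fragment 5: offset=0 data="deb" -> buffer=debPFsEUXwMNk????eM

Answer: debPFsEUXwMNk????eM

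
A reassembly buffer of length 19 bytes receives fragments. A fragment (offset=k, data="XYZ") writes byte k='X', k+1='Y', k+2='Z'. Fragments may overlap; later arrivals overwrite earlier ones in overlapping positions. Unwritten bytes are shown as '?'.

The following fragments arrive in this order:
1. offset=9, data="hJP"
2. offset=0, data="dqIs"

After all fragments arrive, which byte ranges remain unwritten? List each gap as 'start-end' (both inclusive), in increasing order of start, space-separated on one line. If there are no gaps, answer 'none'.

Answer: 4-8 12-18

Derivation:
Fragment 1: offset=9 len=3
Fragment 2: offset=0 len=4
Gaps: 4-8 12-18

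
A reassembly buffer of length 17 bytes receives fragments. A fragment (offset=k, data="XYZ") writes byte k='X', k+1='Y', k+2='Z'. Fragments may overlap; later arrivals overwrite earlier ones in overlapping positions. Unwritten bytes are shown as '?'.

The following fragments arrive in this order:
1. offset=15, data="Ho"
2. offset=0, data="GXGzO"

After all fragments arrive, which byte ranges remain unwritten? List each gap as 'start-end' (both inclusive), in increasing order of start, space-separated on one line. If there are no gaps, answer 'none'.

Fragment 1: offset=15 len=2
Fragment 2: offset=0 len=5
Gaps: 5-14

Answer: 5-14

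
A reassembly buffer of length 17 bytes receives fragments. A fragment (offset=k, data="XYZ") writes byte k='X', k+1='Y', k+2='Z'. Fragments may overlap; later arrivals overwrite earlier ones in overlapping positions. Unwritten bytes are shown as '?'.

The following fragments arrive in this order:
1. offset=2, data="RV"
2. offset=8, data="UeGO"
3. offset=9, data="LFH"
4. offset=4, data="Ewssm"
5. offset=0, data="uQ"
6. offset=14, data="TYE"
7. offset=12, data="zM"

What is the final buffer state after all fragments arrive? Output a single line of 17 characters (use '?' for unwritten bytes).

Answer: uQRVEwssmLFHzMTYE

Derivation:
Fragment 1: offset=2 data="RV" -> buffer=??RV?????????????
Fragment 2: offset=8 data="UeGO" -> buffer=??RV????UeGO?????
Fragment 3: offset=9 data="LFH" -> buffer=??RV????ULFH?????
Fragment 4: offset=4 data="Ewssm" -> buffer=??RVEwssmLFH?????
Fragment 5: offset=0 data="uQ" -> buffer=uQRVEwssmLFH?????
Fragment 6: offset=14 data="TYE" -> buffer=uQRVEwssmLFH??TYE
Fragment 7: offset=12 data="zM" -> buffer=uQRVEwssmLFHzMTYE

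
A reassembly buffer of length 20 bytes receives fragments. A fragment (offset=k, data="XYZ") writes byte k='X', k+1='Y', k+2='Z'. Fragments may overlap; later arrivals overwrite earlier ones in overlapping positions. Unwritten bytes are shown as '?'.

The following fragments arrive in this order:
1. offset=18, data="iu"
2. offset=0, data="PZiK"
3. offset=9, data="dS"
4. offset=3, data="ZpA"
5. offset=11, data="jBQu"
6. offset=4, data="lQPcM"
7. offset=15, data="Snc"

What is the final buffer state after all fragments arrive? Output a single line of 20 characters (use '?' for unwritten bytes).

Answer: PZiZlQPcMdSjBQuSnciu

Derivation:
Fragment 1: offset=18 data="iu" -> buffer=??????????????????iu
Fragment 2: offset=0 data="PZiK" -> buffer=PZiK??????????????iu
Fragment 3: offset=9 data="dS" -> buffer=PZiK?????dS???????iu
Fragment 4: offset=3 data="ZpA" -> buffer=PZiZpA???dS???????iu
Fragment 5: offset=11 data="jBQu" -> buffer=PZiZpA???dSjBQu???iu
Fragment 6: offset=4 data="lQPcM" -> buffer=PZiZlQPcMdSjBQu???iu
Fragment 7: offset=15 data="Snc" -> buffer=PZiZlQPcMdSjBQuSnciu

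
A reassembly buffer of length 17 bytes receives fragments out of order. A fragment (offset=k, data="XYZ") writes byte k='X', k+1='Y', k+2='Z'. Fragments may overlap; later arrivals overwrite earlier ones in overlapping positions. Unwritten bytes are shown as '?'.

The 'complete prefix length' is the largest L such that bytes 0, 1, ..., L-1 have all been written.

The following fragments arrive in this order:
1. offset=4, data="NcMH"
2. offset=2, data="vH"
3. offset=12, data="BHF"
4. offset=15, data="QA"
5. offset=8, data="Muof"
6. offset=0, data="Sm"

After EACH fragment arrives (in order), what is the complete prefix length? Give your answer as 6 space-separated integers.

Fragment 1: offset=4 data="NcMH" -> buffer=????NcMH????????? -> prefix_len=0
Fragment 2: offset=2 data="vH" -> buffer=??vHNcMH????????? -> prefix_len=0
Fragment 3: offset=12 data="BHF" -> buffer=??vHNcMH????BHF?? -> prefix_len=0
Fragment 4: offset=15 data="QA" -> buffer=??vHNcMH????BHFQA -> prefix_len=0
Fragment 5: offset=8 data="Muof" -> buffer=??vHNcMHMuofBHFQA -> prefix_len=0
Fragment 6: offset=0 data="Sm" -> buffer=SmvHNcMHMuofBHFQA -> prefix_len=17

Answer: 0 0 0 0 0 17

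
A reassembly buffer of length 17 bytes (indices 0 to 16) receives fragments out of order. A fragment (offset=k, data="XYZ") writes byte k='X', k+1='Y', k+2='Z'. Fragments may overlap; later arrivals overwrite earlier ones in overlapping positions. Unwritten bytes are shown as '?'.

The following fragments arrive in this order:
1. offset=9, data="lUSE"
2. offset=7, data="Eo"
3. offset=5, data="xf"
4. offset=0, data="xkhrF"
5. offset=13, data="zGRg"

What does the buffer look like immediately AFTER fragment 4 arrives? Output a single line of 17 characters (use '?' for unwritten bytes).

Fragment 1: offset=9 data="lUSE" -> buffer=?????????lUSE????
Fragment 2: offset=7 data="Eo" -> buffer=???????EolUSE????
Fragment 3: offset=5 data="xf" -> buffer=?????xfEolUSE????
Fragment 4: offset=0 data="xkhrF" -> buffer=xkhrFxfEolUSE????

Answer: xkhrFxfEolUSE????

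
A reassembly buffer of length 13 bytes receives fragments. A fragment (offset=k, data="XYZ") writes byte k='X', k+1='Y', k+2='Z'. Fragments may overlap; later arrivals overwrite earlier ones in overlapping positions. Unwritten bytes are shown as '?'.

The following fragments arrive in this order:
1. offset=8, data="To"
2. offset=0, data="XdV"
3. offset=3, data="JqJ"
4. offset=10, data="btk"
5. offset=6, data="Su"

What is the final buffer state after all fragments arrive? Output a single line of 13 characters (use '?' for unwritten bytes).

Answer: XdVJqJSuTobtk

Derivation:
Fragment 1: offset=8 data="To" -> buffer=????????To???
Fragment 2: offset=0 data="XdV" -> buffer=XdV?????To???
Fragment 3: offset=3 data="JqJ" -> buffer=XdVJqJ??To???
Fragment 4: offset=10 data="btk" -> buffer=XdVJqJ??Tobtk
Fragment 5: offset=6 data="Su" -> buffer=XdVJqJSuTobtk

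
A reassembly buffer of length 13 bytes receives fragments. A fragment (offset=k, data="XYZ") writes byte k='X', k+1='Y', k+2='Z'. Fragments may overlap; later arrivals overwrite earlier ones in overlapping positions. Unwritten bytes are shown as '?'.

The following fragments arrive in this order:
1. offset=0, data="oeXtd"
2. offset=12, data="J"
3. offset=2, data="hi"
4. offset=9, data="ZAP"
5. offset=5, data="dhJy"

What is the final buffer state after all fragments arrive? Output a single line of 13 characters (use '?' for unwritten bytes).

Fragment 1: offset=0 data="oeXtd" -> buffer=oeXtd????????
Fragment 2: offset=12 data="J" -> buffer=oeXtd???????J
Fragment 3: offset=2 data="hi" -> buffer=oehid???????J
Fragment 4: offset=9 data="ZAP" -> buffer=oehid????ZAPJ
Fragment 5: offset=5 data="dhJy" -> buffer=oehiddhJyZAPJ

Answer: oehiddhJyZAPJ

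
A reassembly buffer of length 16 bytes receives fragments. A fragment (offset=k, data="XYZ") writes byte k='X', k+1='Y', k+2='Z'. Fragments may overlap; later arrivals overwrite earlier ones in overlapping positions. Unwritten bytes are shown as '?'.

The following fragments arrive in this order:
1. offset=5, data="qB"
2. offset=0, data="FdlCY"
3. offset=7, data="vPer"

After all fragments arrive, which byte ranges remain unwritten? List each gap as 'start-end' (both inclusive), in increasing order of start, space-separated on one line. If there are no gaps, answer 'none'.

Fragment 1: offset=5 len=2
Fragment 2: offset=0 len=5
Fragment 3: offset=7 len=4
Gaps: 11-15

Answer: 11-15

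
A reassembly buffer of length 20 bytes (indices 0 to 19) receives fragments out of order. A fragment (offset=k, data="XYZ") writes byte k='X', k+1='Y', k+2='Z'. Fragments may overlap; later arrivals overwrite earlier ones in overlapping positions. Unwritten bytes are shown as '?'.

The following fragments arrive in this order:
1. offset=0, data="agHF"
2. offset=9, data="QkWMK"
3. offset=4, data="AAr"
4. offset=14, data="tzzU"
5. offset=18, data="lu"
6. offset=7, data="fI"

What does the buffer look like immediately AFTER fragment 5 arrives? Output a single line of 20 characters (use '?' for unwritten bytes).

Answer: agHFAAr??QkWMKtzzUlu

Derivation:
Fragment 1: offset=0 data="agHF" -> buffer=agHF????????????????
Fragment 2: offset=9 data="QkWMK" -> buffer=agHF?????QkWMK??????
Fragment 3: offset=4 data="AAr" -> buffer=agHFAAr??QkWMK??????
Fragment 4: offset=14 data="tzzU" -> buffer=agHFAAr??QkWMKtzzU??
Fragment 5: offset=18 data="lu" -> buffer=agHFAAr??QkWMKtzzUlu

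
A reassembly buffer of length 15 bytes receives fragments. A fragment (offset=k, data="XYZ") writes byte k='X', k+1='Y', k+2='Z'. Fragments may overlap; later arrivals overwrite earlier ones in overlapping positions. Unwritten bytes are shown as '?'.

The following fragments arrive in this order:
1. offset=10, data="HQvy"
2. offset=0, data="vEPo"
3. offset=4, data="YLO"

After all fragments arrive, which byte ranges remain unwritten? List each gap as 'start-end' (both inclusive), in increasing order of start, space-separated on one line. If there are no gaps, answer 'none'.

Answer: 7-9 14-14

Derivation:
Fragment 1: offset=10 len=4
Fragment 2: offset=0 len=4
Fragment 3: offset=4 len=3
Gaps: 7-9 14-14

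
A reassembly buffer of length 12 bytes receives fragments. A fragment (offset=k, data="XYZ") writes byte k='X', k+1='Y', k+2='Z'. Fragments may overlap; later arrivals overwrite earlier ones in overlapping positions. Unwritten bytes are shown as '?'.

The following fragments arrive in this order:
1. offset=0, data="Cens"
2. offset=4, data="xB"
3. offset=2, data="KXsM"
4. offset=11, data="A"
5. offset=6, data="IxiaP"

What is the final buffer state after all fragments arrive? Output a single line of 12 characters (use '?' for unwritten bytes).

Answer: CeKXsMIxiaPA

Derivation:
Fragment 1: offset=0 data="Cens" -> buffer=Cens????????
Fragment 2: offset=4 data="xB" -> buffer=CensxB??????
Fragment 3: offset=2 data="KXsM" -> buffer=CeKXsM??????
Fragment 4: offset=11 data="A" -> buffer=CeKXsM?????A
Fragment 5: offset=6 data="IxiaP" -> buffer=CeKXsMIxiaPA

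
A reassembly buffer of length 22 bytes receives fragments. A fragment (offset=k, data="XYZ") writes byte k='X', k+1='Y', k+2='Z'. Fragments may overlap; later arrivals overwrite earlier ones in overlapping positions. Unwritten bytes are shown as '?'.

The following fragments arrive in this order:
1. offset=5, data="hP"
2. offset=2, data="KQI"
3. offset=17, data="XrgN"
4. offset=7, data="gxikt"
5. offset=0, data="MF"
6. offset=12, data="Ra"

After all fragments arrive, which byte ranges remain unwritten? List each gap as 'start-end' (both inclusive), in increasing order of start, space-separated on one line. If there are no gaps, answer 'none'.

Answer: 14-16 21-21

Derivation:
Fragment 1: offset=5 len=2
Fragment 2: offset=2 len=3
Fragment 3: offset=17 len=4
Fragment 4: offset=7 len=5
Fragment 5: offset=0 len=2
Fragment 6: offset=12 len=2
Gaps: 14-16 21-21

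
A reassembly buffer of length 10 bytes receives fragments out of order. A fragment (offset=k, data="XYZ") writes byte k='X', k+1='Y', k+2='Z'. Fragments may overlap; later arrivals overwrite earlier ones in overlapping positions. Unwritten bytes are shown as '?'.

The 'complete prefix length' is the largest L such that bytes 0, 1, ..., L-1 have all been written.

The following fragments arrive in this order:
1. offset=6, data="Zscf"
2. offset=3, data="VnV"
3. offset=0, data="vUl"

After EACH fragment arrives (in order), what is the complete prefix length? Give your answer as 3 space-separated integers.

Answer: 0 0 10

Derivation:
Fragment 1: offset=6 data="Zscf" -> buffer=??????Zscf -> prefix_len=0
Fragment 2: offset=3 data="VnV" -> buffer=???VnVZscf -> prefix_len=0
Fragment 3: offset=0 data="vUl" -> buffer=vUlVnVZscf -> prefix_len=10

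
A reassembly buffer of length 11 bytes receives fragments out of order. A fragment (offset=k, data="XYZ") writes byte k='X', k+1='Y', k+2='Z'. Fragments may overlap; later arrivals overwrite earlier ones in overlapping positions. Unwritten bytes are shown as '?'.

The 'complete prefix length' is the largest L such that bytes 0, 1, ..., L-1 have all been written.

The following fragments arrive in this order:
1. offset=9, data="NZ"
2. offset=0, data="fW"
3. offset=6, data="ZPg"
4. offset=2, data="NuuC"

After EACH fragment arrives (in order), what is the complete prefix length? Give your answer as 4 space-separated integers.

Fragment 1: offset=9 data="NZ" -> buffer=?????????NZ -> prefix_len=0
Fragment 2: offset=0 data="fW" -> buffer=fW???????NZ -> prefix_len=2
Fragment 3: offset=6 data="ZPg" -> buffer=fW????ZPgNZ -> prefix_len=2
Fragment 4: offset=2 data="NuuC" -> buffer=fWNuuCZPgNZ -> prefix_len=11

Answer: 0 2 2 11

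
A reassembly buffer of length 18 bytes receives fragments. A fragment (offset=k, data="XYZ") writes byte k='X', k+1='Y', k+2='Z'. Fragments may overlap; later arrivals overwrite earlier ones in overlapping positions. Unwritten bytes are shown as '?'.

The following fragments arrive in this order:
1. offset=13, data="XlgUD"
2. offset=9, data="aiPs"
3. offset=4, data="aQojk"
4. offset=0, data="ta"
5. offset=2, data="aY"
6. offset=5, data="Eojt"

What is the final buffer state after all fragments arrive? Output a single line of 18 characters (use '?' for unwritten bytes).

Fragment 1: offset=13 data="XlgUD" -> buffer=?????????????XlgUD
Fragment 2: offset=9 data="aiPs" -> buffer=?????????aiPsXlgUD
Fragment 3: offset=4 data="aQojk" -> buffer=????aQojkaiPsXlgUD
Fragment 4: offset=0 data="ta" -> buffer=ta??aQojkaiPsXlgUD
Fragment 5: offset=2 data="aY" -> buffer=taaYaQojkaiPsXlgUD
Fragment 6: offset=5 data="Eojt" -> buffer=taaYaEojtaiPsXlgUD

Answer: taaYaEojtaiPsXlgUD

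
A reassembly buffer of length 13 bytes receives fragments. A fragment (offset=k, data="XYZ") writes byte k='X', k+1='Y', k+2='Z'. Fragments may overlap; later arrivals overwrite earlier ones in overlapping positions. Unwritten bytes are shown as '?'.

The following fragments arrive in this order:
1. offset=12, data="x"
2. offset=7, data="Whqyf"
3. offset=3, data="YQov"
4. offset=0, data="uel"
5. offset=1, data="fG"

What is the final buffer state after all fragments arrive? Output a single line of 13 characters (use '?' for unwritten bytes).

Fragment 1: offset=12 data="x" -> buffer=????????????x
Fragment 2: offset=7 data="Whqyf" -> buffer=???????Whqyfx
Fragment 3: offset=3 data="YQov" -> buffer=???YQovWhqyfx
Fragment 4: offset=0 data="uel" -> buffer=uelYQovWhqyfx
Fragment 5: offset=1 data="fG" -> buffer=ufGYQovWhqyfx

Answer: ufGYQovWhqyfx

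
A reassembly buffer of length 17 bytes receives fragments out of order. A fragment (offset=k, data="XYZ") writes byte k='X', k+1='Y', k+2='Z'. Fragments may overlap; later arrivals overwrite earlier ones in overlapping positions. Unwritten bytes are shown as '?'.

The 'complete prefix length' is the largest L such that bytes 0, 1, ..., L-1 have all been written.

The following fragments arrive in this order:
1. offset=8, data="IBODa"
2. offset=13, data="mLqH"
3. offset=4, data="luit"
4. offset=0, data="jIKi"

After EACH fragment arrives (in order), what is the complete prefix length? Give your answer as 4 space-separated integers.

Fragment 1: offset=8 data="IBODa" -> buffer=????????IBODa???? -> prefix_len=0
Fragment 2: offset=13 data="mLqH" -> buffer=????????IBODamLqH -> prefix_len=0
Fragment 3: offset=4 data="luit" -> buffer=????luitIBODamLqH -> prefix_len=0
Fragment 4: offset=0 data="jIKi" -> buffer=jIKiluitIBODamLqH -> prefix_len=17

Answer: 0 0 0 17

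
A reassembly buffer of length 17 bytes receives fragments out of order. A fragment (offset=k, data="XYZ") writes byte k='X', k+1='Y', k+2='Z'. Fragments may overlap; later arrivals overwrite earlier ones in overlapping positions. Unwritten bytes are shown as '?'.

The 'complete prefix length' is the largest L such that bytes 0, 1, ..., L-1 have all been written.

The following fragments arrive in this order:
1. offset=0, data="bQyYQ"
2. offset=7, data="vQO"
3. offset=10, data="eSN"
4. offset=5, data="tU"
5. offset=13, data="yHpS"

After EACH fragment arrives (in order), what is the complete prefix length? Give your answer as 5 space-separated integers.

Answer: 5 5 5 13 17

Derivation:
Fragment 1: offset=0 data="bQyYQ" -> buffer=bQyYQ???????????? -> prefix_len=5
Fragment 2: offset=7 data="vQO" -> buffer=bQyYQ??vQO??????? -> prefix_len=5
Fragment 3: offset=10 data="eSN" -> buffer=bQyYQ??vQOeSN???? -> prefix_len=5
Fragment 4: offset=5 data="tU" -> buffer=bQyYQtUvQOeSN???? -> prefix_len=13
Fragment 5: offset=13 data="yHpS" -> buffer=bQyYQtUvQOeSNyHpS -> prefix_len=17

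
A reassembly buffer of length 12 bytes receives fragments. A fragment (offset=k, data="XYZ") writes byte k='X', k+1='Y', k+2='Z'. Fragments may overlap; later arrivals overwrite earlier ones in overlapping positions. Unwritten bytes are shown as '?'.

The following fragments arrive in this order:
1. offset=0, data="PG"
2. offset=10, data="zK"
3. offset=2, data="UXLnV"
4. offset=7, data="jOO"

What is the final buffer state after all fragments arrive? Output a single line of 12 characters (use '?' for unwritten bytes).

Fragment 1: offset=0 data="PG" -> buffer=PG??????????
Fragment 2: offset=10 data="zK" -> buffer=PG????????zK
Fragment 3: offset=2 data="UXLnV" -> buffer=PGUXLnV???zK
Fragment 4: offset=7 data="jOO" -> buffer=PGUXLnVjOOzK

Answer: PGUXLnVjOOzK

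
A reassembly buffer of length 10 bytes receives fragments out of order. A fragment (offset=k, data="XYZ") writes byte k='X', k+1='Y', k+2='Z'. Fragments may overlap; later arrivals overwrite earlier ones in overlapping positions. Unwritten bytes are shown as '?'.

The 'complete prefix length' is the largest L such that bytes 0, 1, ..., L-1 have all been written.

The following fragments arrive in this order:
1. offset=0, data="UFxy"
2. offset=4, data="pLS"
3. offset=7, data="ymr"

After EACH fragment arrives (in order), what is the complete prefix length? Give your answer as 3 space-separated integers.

Fragment 1: offset=0 data="UFxy" -> buffer=UFxy?????? -> prefix_len=4
Fragment 2: offset=4 data="pLS" -> buffer=UFxypLS??? -> prefix_len=7
Fragment 3: offset=7 data="ymr" -> buffer=UFxypLSymr -> prefix_len=10

Answer: 4 7 10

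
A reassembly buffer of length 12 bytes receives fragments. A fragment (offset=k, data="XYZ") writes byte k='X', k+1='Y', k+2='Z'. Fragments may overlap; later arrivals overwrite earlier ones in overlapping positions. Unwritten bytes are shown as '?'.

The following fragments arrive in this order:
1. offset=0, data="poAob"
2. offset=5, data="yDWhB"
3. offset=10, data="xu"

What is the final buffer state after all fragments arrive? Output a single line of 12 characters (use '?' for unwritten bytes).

Fragment 1: offset=0 data="poAob" -> buffer=poAob???????
Fragment 2: offset=5 data="yDWhB" -> buffer=poAobyDWhB??
Fragment 3: offset=10 data="xu" -> buffer=poAobyDWhBxu

Answer: poAobyDWhBxu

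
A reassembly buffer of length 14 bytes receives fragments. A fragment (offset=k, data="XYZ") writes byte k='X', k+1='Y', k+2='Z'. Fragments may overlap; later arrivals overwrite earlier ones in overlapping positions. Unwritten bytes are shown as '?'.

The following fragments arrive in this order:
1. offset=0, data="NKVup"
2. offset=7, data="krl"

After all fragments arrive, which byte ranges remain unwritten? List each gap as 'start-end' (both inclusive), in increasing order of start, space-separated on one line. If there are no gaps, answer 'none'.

Fragment 1: offset=0 len=5
Fragment 2: offset=7 len=3
Gaps: 5-6 10-13

Answer: 5-6 10-13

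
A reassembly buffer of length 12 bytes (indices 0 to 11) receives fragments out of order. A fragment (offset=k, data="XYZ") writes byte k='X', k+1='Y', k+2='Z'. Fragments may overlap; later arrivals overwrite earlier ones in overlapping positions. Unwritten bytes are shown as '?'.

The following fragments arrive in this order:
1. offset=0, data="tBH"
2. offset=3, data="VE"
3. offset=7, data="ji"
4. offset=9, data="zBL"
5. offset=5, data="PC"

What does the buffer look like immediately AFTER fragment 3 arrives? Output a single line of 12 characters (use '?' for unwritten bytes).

Fragment 1: offset=0 data="tBH" -> buffer=tBH?????????
Fragment 2: offset=3 data="VE" -> buffer=tBHVE???????
Fragment 3: offset=7 data="ji" -> buffer=tBHVE??ji???

Answer: tBHVE??ji???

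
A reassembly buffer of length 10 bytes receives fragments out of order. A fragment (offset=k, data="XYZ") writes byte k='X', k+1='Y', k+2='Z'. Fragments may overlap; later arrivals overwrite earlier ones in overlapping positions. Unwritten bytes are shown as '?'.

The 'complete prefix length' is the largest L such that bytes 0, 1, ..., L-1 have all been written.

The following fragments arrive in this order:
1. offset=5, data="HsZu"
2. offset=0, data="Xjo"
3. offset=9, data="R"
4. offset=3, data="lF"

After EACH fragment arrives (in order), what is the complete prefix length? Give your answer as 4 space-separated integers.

Answer: 0 3 3 10

Derivation:
Fragment 1: offset=5 data="HsZu" -> buffer=?????HsZu? -> prefix_len=0
Fragment 2: offset=0 data="Xjo" -> buffer=Xjo??HsZu? -> prefix_len=3
Fragment 3: offset=9 data="R" -> buffer=Xjo??HsZuR -> prefix_len=3
Fragment 4: offset=3 data="lF" -> buffer=XjolFHsZuR -> prefix_len=10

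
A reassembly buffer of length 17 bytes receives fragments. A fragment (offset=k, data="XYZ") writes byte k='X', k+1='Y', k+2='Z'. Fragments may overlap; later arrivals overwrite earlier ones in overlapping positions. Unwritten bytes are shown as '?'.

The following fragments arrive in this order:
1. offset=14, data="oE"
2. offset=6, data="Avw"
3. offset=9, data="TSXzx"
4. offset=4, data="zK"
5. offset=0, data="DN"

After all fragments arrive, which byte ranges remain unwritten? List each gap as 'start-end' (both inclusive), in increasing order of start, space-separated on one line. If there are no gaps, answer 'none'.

Fragment 1: offset=14 len=2
Fragment 2: offset=6 len=3
Fragment 3: offset=9 len=5
Fragment 4: offset=4 len=2
Fragment 5: offset=0 len=2
Gaps: 2-3 16-16

Answer: 2-3 16-16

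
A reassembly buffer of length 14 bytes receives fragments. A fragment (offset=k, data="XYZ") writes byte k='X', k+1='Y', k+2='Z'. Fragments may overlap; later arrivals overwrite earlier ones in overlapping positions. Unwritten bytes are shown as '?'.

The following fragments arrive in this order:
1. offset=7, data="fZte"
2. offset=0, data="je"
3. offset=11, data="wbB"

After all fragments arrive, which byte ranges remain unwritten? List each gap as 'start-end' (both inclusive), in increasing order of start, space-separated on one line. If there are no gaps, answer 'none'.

Fragment 1: offset=7 len=4
Fragment 2: offset=0 len=2
Fragment 3: offset=11 len=3
Gaps: 2-6

Answer: 2-6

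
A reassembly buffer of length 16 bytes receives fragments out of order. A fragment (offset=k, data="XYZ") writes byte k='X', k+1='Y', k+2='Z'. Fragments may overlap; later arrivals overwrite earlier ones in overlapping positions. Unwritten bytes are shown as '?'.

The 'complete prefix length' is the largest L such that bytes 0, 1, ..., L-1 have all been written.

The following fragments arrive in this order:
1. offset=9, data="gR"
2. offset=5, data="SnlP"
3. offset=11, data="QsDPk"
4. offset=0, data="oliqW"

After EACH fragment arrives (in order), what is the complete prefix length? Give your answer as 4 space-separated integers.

Answer: 0 0 0 16

Derivation:
Fragment 1: offset=9 data="gR" -> buffer=?????????gR????? -> prefix_len=0
Fragment 2: offset=5 data="SnlP" -> buffer=?????SnlPgR????? -> prefix_len=0
Fragment 3: offset=11 data="QsDPk" -> buffer=?????SnlPgRQsDPk -> prefix_len=0
Fragment 4: offset=0 data="oliqW" -> buffer=oliqWSnlPgRQsDPk -> prefix_len=16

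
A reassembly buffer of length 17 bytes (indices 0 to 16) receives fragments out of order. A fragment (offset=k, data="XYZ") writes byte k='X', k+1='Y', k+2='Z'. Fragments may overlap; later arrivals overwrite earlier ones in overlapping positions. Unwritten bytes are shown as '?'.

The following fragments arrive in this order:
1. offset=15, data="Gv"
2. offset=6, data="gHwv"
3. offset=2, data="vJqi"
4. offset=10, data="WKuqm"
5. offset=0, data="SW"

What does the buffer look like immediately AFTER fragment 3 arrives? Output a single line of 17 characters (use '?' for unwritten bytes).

Fragment 1: offset=15 data="Gv" -> buffer=???????????????Gv
Fragment 2: offset=6 data="gHwv" -> buffer=??????gHwv?????Gv
Fragment 3: offset=2 data="vJqi" -> buffer=??vJqigHwv?????Gv

Answer: ??vJqigHwv?????Gv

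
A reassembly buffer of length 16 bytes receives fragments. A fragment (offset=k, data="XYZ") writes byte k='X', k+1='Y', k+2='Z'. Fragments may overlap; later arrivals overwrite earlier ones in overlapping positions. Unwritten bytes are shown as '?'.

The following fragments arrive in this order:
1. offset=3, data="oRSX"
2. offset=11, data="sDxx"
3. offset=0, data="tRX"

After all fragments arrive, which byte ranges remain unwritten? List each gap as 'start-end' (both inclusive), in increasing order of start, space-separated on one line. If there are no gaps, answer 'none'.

Answer: 7-10 15-15

Derivation:
Fragment 1: offset=3 len=4
Fragment 2: offset=11 len=4
Fragment 3: offset=0 len=3
Gaps: 7-10 15-15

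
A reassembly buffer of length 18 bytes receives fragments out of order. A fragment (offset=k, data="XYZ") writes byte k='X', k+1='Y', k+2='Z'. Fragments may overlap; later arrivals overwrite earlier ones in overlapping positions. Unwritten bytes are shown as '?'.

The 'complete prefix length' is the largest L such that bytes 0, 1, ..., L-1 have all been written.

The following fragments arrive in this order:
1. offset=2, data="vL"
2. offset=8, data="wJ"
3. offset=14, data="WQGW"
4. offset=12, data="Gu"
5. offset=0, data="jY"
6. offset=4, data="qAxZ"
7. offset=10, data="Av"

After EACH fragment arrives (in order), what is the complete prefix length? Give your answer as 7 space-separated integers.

Answer: 0 0 0 0 4 10 18

Derivation:
Fragment 1: offset=2 data="vL" -> buffer=??vL?????????????? -> prefix_len=0
Fragment 2: offset=8 data="wJ" -> buffer=??vL????wJ???????? -> prefix_len=0
Fragment 3: offset=14 data="WQGW" -> buffer=??vL????wJ????WQGW -> prefix_len=0
Fragment 4: offset=12 data="Gu" -> buffer=??vL????wJ??GuWQGW -> prefix_len=0
Fragment 5: offset=0 data="jY" -> buffer=jYvL????wJ??GuWQGW -> prefix_len=4
Fragment 6: offset=4 data="qAxZ" -> buffer=jYvLqAxZwJ??GuWQGW -> prefix_len=10
Fragment 7: offset=10 data="Av" -> buffer=jYvLqAxZwJAvGuWQGW -> prefix_len=18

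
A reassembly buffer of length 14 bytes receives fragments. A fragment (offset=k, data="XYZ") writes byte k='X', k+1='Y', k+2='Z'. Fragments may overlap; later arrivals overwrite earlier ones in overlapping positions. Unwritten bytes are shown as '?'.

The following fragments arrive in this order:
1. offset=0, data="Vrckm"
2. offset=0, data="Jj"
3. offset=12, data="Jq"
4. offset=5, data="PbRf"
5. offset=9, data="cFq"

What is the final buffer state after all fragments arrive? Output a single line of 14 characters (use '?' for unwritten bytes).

Fragment 1: offset=0 data="Vrckm" -> buffer=Vrckm?????????
Fragment 2: offset=0 data="Jj" -> buffer=Jjckm?????????
Fragment 3: offset=12 data="Jq" -> buffer=Jjckm???????Jq
Fragment 4: offset=5 data="PbRf" -> buffer=JjckmPbRf???Jq
Fragment 5: offset=9 data="cFq" -> buffer=JjckmPbRfcFqJq

Answer: JjckmPbRfcFqJq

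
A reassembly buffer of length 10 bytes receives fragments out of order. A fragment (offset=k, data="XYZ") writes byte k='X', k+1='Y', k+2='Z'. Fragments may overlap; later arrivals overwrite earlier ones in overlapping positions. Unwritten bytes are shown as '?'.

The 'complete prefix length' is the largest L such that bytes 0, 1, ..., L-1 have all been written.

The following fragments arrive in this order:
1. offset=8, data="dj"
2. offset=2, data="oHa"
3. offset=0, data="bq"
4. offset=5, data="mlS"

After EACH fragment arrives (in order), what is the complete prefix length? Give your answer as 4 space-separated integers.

Fragment 1: offset=8 data="dj" -> buffer=????????dj -> prefix_len=0
Fragment 2: offset=2 data="oHa" -> buffer=??oHa???dj -> prefix_len=0
Fragment 3: offset=0 data="bq" -> buffer=bqoHa???dj -> prefix_len=5
Fragment 4: offset=5 data="mlS" -> buffer=bqoHamlSdj -> prefix_len=10

Answer: 0 0 5 10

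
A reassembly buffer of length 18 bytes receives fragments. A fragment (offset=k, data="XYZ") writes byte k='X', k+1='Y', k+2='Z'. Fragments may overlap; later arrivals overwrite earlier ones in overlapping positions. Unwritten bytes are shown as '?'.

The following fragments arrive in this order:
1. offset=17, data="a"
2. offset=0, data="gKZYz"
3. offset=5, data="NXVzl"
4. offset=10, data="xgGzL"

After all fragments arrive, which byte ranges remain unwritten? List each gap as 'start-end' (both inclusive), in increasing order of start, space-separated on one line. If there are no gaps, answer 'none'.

Fragment 1: offset=17 len=1
Fragment 2: offset=0 len=5
Fragment 3: offset=5 len=5
Fragment 4: offset=10 len=5
Gaps: 15-16

Answer: 15-16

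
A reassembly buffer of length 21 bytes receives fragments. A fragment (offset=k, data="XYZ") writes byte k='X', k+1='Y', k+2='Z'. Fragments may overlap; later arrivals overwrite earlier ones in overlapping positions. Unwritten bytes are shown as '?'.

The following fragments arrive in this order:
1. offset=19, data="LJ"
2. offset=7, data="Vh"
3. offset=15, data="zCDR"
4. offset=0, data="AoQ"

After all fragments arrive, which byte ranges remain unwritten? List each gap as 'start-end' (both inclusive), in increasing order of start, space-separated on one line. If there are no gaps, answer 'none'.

Answer: 3-6 9-14

Derivation:
Fragment 1: offset=19 len=2
Fragment 2: offset=7 len=2
Fragment 3: offset=15 len=4
Fragment 4: offset=0 len=3
Gaps: 3-6 9-14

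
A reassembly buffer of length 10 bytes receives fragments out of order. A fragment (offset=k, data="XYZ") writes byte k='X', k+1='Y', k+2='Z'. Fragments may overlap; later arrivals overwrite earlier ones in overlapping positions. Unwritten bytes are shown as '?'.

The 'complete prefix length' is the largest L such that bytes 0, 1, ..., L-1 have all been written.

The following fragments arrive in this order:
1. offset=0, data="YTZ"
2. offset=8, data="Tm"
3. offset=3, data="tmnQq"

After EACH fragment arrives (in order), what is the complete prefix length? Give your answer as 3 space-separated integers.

Fragment 1: offset=0 data="YTZ" -> buffer=YTZ??????? -> prefix_len=3
Fragment 2: offset=8 data="Tm" -> buffer=YTZ?????Tm -> prefix_len=3
Fragment 3: offset=3 data="tmnQq" -> buffer=YTZtmnQqTm -> prefix_len=10

Answer: 3 3 10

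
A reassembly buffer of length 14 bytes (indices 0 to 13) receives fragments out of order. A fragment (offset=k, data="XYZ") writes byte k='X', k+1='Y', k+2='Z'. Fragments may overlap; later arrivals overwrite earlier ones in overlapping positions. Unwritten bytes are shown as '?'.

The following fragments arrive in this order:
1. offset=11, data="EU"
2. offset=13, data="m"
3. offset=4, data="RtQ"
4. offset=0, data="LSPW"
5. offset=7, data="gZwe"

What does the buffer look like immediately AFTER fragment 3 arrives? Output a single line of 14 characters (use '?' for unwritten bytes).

Fragment 1: offset=11 data="EU" -> buffer=???????????EU?
Fragment 2: offset=13 data="m" -> buffer=???????????EUm
Fragment 3: offset=4 data="RtQ" -> buffer=????RtQ????EUm

Answer: ????RtQ????EUm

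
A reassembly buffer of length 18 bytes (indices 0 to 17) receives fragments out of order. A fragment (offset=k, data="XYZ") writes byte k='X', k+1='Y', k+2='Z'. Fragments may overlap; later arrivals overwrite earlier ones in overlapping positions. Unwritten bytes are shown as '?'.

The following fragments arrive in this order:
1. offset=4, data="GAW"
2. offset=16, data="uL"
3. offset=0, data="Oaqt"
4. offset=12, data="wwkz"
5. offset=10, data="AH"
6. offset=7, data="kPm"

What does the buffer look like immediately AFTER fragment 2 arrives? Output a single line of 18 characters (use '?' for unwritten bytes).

Answer: ????GAW?????????uL

Derivation:
Fragment 1: offset=4 data="GAW" -> buffer=????GAW???????????
Fragment 2: offset=16 data="uL" -> buffer=????GAW?????????uL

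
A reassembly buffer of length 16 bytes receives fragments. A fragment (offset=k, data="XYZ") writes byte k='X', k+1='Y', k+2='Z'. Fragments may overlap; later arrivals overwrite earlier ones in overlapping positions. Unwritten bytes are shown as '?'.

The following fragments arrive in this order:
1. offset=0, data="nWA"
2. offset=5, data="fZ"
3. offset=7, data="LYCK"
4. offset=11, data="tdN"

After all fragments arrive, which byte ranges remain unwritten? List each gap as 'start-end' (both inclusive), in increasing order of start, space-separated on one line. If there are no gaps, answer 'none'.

Answer: 3-4 14-15

Derivation:
Fragment 1: offset=0 len=3
Fragment 2: offset=5 len=2
Fragment 3: offset=7 len=4
Fragment 4: offset=11 len=3
Gaps: 3-4 14-15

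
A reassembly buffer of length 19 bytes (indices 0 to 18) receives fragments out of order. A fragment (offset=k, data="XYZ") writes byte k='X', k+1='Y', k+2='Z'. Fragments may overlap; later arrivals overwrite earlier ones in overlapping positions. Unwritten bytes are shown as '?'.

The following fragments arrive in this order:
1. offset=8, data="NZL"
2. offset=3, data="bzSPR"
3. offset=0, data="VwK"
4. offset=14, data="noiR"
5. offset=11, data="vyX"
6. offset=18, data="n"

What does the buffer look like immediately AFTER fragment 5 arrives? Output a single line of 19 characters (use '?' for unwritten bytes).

Fragment 1: offset=8 data="NZL" -> buffer=????????NZL????????
Fragment 2: offset=3 data="bzSPR" -> buffer=???bzSPRNZL????????
Fragment 3: offset=0 data="VwK" -> buffer=VwKbzSPRNZL????????
Fragment 4: offset=14 data="noiR" -> buffer=VwKbzSPRNZL???noiR?
Fragment 5: offset=11 data="vyX" -> buffer=VwKbzSPRNZLvyXnoiR?

Answer: VwKbzSPRNZLvyXnoiR?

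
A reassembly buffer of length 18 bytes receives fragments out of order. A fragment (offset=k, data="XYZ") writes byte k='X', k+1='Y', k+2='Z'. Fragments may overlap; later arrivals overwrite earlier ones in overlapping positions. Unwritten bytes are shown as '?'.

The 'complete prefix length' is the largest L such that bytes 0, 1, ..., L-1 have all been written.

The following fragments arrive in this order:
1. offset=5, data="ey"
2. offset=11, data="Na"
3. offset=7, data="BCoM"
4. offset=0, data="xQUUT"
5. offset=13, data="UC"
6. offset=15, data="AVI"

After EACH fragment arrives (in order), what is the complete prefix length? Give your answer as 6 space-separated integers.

Answer: 0 0 0 13 15 18

Derivation:
Fragment 1: offset=5 data="ey" -> buffer=?????ey??????????? -> prefix_len=0
Fragment 2: offset=11 data="Na" -> buffer=?????ey????Na????? -> prefix_len=0
Fragment 3: offset=7 data="BCoM" -> buffer=?????eyBCoMNa????? -> prefix_len=0
Fragment 4: offset=0 data="xQUUT" -> buffer=xQUUTeyBCoMNa????? -> prefix_len=13
Fragment 5: offset=13 data="UC" -> buffer=xQUUTeyBCoMNaUC??? -> prefix_len=15
Fragment 6: offset=15 data="AVI" -> buffer=xQUUTeyBCoMNaUCAVI -> prefix_len=18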